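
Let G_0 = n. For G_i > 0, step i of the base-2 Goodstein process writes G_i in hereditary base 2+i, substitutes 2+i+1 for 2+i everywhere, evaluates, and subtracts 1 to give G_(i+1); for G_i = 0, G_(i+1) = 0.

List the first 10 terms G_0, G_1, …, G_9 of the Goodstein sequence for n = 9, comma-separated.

G_0 = 9. HB_2(9) = 2^(2 + 1) + 1. Bump = 82. G_1 = 81.
G_1 = 81. HB_3(81) = 3^(3 + 1). Bump = 1024. G_2 = 1023.
G_2 = 1023. HB_4(1023) = 3·4^4 + 3·4^3 + 3·4^2 + 3·4 + 3. Bump = 9843. G_3 = 9842.
G_3 = 9842. HB_5(9842) = 3·5^5 + 3·5^3 + 3·5^2 + 3·5 + 2. Bump = 140744. G_4 = 140743.
G_4 = 140743. HB_6(140743) = 3·6^6 + 3·6^3 + 3·6^2 + 3·6 + 1. Bump = 2471827. G_5 = 2471826.
G_5 = 2471826. HB_7(2471826) = 3·7^7 + 3·7^3 + 3·7^2 + 3·7. Bump = 50333400. G_6 = 50333399.
G_6 = 50333399. HB_8(50333399) = 3·8^8 + 3·8^3 + 3·8^2 + 2·8 + 7. Bump = 1162263922. G_7 = 1162263921.
G_7 = 1162263921. HB_9(1162263921) = 3·9^9 + 3·9^3 + 3·9^2 + 2·9 + 6. Bump = 30000003326. G_8 = 30000003325.
G_8 = 30000003325. HB_10(30000003325) = 3·10^10 + 3·10^3 + 3·10^2 + 2·10 + 5. Bump = 855935016216. G_9 = 855935016215.

9, 81, 1023, 9842, 140743, 2471826, 50333399, 1162263921, 30000003325, 855935016215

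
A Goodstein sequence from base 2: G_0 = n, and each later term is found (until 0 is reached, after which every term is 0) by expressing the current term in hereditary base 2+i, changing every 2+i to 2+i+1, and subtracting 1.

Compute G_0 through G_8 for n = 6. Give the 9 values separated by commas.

6, 29, 257, 3125, 46655, 98039, 187243, 332147, 555551

[0] 6 ≡ 2^2 + 2 (base 2). Lift 3: 30. −1: 29.
[1] 29 ≡ 3^3 + 2 (base 3). Lift 4: 258. −1: 257.
[2] 257 ≡ 4^4 + 1 (base 4). Lift 5: 3126. −1: 3125.
[3] 3125 ≡ 5^5 (base 5). Lift 6: 46656. −1: 46655.
[4] 46655 ≡ 5·6^5 + 5·6^4 + 5·6^3 + 5·6^2 + 5·6 + 5 (base 6). Lift 7: 98040. −1: 98039.
[5] 98039 ≡ 5·7^5 + 5·7^4 + 5·7^3 + 5·7^2 + 5·7 + 4 (base 7). Lift 8: 187244. −1: 187243.
[6] 187243 ≡ 5·8^5 + 5·8^4 + 5·8^3 + 5·8^2 + 5·8 + 3 (base 8). Lift 9: 332148. −1: 332147.
[7] 332147 ≡ 5·9^5 + 5·9^4 + 5·9^3 + 5·9^2 + 5·9 + 2 (base 9). Lift 10: 555552. −1: 555551.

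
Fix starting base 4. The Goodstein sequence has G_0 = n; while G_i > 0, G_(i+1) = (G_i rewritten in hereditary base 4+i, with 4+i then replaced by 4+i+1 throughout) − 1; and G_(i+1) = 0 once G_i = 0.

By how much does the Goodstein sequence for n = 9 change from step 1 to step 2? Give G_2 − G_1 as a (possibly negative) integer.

G_0 = 9. HB_4(9) = 2·4 + 1. Bump = 11. G_1 = 10.
G_1 = 10. HB_5(10) = 2·5. Bump = 12. G_2 = 11.

1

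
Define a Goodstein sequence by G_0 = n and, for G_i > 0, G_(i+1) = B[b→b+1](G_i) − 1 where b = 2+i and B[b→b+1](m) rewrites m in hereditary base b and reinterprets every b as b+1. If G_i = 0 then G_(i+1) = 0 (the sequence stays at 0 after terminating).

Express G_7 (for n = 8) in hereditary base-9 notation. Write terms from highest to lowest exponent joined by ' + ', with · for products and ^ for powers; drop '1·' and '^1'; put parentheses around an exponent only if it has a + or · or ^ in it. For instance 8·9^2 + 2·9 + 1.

2·9^9 + 2·9^2 + 9 + 2

8 —HB2→ 2^(2 + 1) —bump→ 3^(3 + 1) = 81 —(−1)→ 80
80 —HB3→ 2·3^3 + 2·3^2 + 2·3 + 2 —bump→ 2·4^4 + 2·4^2 + 2·4 + 2 = 554 —(−1)→ 553
553 —HB4→ 2·4^4 + 2·4^2 + 2·4 + 1 —bump→ 2·5^5 + 2·5^2 + 2·5 + 1 = 6311 —(−1)→ 6310
6310 —HB5→ 2·5^5 + 2·5^2 + 2·5 —bump→ 2·6^6 + 2·6^2 + 2·6 = 93396 —(−1)→ 93395
93395 —HB6→ 2·6^6 + 2·6^2 + 6 + 5 —bump→ 2·7^7 + 2·7^2 + 7 + 5 = 1647196 —(−1)→ 1647195
1647195 —HB7→ 2·7^7 + 2·7^2 + 7 + 4 —bump→ 2·8^8 + 2·8^2 + 8 + 4 = 33554572 —(−1)→ 33554571
33554571 —HB8→ 2·8^8 + 2·8^2 + 8 + 3 —bump→ 2·9^9 + 2·9^2 + 9 + 3 = 774841152 —(−1)→ 774841151
774841151 —HB9→ 2·9^9 + 2·9^2 + 9 + 2 —bump→ 2·10^10 + 2·10^2 + 10 + 2 = 20000000212 —(−1)→ 20000000211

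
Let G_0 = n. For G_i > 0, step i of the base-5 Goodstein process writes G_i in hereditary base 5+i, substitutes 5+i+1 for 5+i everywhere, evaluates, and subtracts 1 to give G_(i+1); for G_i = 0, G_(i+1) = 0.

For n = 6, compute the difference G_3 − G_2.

-1

i=0: 6 = 5 + 1 (b=5); 5→6: 6 + 1 = 7; 7−1 = 6
i=1: 6 = 6 (b=6); 6→7: 7 = 7; 7−1 = 6
i=2: 6 = 6 (b=7); 7→8: 6 = 6; 6−1 = 5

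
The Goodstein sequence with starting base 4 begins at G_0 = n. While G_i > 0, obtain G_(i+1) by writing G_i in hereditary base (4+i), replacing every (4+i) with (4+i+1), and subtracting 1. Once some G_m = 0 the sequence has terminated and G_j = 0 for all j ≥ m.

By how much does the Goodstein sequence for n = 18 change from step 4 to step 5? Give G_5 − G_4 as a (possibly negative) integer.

5

18 —HB4→ 4^2 + 2 —bump→ 5^2 + 2 = 27 —(−1)→ 26
26 —HB5→ 5^2 + 1 —bump→ 6^2 + 1 = 37 —(−1)→ 36
36 —HB6→ 6^2 —bump→ 7^2 = 49 —(−1)→ 48
48 —HB7→ 6·7 + 6 —bump→ 6·8 + 6 = 54 —(−1)→ 53
53 —HB8→ 6·8 + 5 —bump→ 6·9 + 5 = 59 —(−1)→ 58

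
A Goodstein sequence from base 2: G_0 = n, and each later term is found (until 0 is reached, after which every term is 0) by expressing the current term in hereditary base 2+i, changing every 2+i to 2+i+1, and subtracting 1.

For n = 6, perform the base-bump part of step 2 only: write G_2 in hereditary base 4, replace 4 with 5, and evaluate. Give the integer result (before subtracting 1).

[0] 6 ≡ 2^2 + 2 (base 2). Lift 3: 30. −1: 29.
[1] 29 ≡ 3^3 + 2 (base 3). Lift 4: 258. −1: 257.

3126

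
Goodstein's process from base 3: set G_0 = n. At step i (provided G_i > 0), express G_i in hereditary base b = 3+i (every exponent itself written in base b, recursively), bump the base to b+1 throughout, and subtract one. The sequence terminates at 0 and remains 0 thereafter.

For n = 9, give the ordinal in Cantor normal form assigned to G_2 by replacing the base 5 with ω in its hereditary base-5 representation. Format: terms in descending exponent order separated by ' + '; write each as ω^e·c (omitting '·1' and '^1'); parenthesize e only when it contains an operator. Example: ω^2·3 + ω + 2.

[0] 9 ≡ 3^2 (base 3). Lift 4: 16. −1: 15.
[1] 15 ≡ 3·4 + 3 (base 4). Lift 5: 18. −1: 17.
[2] 17 ≡ 3·5 + 2 (base 5). Lift 6: 20. −1: 19.

ω·3 + 2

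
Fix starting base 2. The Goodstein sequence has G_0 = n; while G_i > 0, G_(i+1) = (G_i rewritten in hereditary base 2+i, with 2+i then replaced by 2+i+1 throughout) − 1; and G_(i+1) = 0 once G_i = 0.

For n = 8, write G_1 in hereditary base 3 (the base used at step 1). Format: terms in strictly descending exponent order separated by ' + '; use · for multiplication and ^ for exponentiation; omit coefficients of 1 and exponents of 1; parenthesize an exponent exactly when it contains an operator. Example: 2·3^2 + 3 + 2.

2·3^3 + 2·3^2 + 2·3 + 2

[0] 8 ≡ 2^(2 + 1) (base 2). Lift 3: 81. −1: 80.
[1] 80 ≡ 2·3^3 + 2·3^2 + 2·3 + 2 (base 3). Lift 4: 554. −1: 553.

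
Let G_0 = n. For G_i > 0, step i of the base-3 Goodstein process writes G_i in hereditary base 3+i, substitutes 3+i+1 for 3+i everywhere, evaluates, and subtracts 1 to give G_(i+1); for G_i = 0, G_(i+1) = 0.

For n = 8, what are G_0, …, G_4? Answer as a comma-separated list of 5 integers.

8, 9, 10, 11, 11

G_0=8  [base 3] 2·3 + 2  →[3↦4]→  2·4 + 2 = 10  −1 ⇒ G_1=9
G_1=9  [base 4] 2·4 + 1  →[4↦5]→  2·5 + 1 = 11  −1 ⇒ G_2=10
G_2=10  [base 5] 2·5  →[5↦6]→  2·6 = 12  −1 ⇒ G_3=11
G_3=11  [base 6] 6 + 5  →[6↦7]→  7 + 5 = 12  −1 ⇒ G_4=11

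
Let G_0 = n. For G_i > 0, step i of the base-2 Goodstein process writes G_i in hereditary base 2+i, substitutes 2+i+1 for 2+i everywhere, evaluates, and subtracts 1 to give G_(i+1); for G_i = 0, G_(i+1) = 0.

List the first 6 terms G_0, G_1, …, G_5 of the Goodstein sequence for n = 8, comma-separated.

8, 80, 553, 6310, 93395, 1647195

8 —HB2→ 2^(2 + 1) —bump→ 3^(3 + 1) = 81 —(−1)→ 80
80 —HB3→ 2·3^3 + 2·3^2 + 2·3 + 2 —bump→ 2·4^4 + 2·4^2 + 2·4 + 2 = 554 —(−1)→ 553
553 —HB4→ 2·4^4 + 2·4^2 + 2·4 + 1 —bump→ 2·5^5 + 2·5^2 + 2·5 + 1 = 6311 —(−1)→ 6310
6310 —HB5→ 2·5^5 + 2·5^2 + 2·5 —bump→ 2·6^6 + 2·6^2 + 2·6 = 93396 —(−1)→ 93395
93395 —HB6→ 2·6^6 + 2·6^2 + 6 + 5 —bump→ 2·7^7 + 2·7^2 + 7 + 5 = 1647196 —(−1)→ 1647195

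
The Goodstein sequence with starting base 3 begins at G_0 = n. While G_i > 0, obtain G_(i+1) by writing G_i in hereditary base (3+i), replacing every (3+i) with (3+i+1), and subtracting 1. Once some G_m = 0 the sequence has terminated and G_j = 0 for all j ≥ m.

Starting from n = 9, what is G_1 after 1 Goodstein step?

15

i=0: 9 = 3^2 (b=3); 3→4: 4^2 = 16; 16−1 = 15
i=1: 15 = 3·4 + 3 (b=4); 4→5: 3·5 + 3 = 18; 18−1 = 17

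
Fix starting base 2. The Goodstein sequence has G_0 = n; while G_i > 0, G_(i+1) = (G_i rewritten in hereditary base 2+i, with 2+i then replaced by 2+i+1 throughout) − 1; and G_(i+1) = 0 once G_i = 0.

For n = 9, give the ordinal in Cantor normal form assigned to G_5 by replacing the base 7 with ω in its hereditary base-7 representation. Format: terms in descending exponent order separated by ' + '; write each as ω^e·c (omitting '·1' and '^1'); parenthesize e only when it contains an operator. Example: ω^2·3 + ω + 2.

G_0=9  [base 2] 2^(2 + 1) + 1  →[2↦3]→  3^(3 + 1) + 1 = 82  −1 ⇒ G_1=81
G_1=81  [base 3] 3^(3 + 1)  →[3↦4]→  4^(4 + 1) = 1024  −1 ⇒ G_2=1023
G_2=1023  [base 4] 3·4^4 + 3·4^3 + 3·4^2 + 3·4 + 3  →[4↦5]→  3·5^5 + 3·5^3 + 3·5^2 + 3·5 + 3 = 9843  −1 ⇒ G_3=9842
G_3=9842  [base 5] 3·5^5 + 3·5^3 + 3·5^2 + 3·5 + 2  →[5↦6]→  3·6^6 + 3·6^3 + 3·6^2 + 3·6 + 2 = 140744  −1 ⇒ G_4=140743
G_4=140743  [base 6] 3·6^6 + 3·6^3 + 3·6^2 + 3·6 + 1  →[6↦7]→  3·7^7 + 3·7^3 + 3·7^2 + 3·7 + 1 = 2471827  −1 ⇒ G_5=2471826

ω^ω·3 + ω^3·3 + ω^2·3 + ω·3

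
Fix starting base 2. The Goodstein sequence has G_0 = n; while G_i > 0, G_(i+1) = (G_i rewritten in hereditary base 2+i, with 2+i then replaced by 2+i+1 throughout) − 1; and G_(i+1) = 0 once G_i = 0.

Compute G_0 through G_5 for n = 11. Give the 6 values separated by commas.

step 0: 11 = 2^(2 + 1) + 2 + 1; sub 3 for 2: 3^(3 + 1) + 3 + 1; = 85; G_1 = 85−1 = 84
step 1: 84 = 3^(3 + 1) + 3; sub 4 for 3: 4^(4 + 1) + 4; = 1028; G_2 = 1028−1 = 1027
step 2: 1027 = 4^(4 + 1) + 3; sub 5 for 4: 5^(5 + 1) + 3; = 15628; G_3 = 15628−1 = 15627
step 3: 15627 = 5^(5 + 1) + 2; sub 6 for 5: 6^(6 + 1) + 2; = 279938; G_4 = 279938−1 = 279937
step 4: 279937 = 6^(6 + 1) + 1; sub 7 for 6: 7^(7 + 1) + 1; = 5764802; G_5 = 5764802−1 = 5764801

11, 84, 1027, 15627, 279937, 5764801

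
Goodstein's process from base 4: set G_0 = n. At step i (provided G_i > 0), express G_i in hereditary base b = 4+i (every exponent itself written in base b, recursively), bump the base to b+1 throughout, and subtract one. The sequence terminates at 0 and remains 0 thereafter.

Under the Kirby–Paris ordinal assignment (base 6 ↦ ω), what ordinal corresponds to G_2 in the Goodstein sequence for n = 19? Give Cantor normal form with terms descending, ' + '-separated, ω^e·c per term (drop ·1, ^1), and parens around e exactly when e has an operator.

[0] 19 ≡ 4^2 + 3 (base 4). Lift 5: 28. −1: 27.
[1] 27 ≡ 5^2 + 2 (base 5). Lift 6: 38. −1: 37.
[2] 37 ≡ 6^2 + 1 (base 6). Lift 7: 50. −1: 49.

ω^2 + 1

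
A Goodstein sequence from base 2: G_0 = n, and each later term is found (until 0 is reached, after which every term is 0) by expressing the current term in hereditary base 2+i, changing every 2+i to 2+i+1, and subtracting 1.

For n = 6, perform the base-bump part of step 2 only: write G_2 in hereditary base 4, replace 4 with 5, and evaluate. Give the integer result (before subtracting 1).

(0) 6|_2 = 2^2 + 2 ↦ 3^3 + 3|_3 = 30 ⇒ 29
(1) 29|_3 = 3^3 + 2 ↦ 4^4 + 2|_4 = 258 ⇒ 257
(2) 257|_4 = 4^4 + 1 ↦ 5^5 + 1|_5 = 3126 ⇒ 3125

3126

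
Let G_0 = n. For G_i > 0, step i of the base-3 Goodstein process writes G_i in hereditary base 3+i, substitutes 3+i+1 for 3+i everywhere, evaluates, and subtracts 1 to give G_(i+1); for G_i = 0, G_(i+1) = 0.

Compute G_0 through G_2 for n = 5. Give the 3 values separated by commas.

5 —HB3→ 3 + 2 —bump→ 4 + 2 = 6 —(−1)→ 5
5 —HB4→ 4 + 1 —bump→ 5 + 1 = 6 —(−1)→ 5

5, 5, 5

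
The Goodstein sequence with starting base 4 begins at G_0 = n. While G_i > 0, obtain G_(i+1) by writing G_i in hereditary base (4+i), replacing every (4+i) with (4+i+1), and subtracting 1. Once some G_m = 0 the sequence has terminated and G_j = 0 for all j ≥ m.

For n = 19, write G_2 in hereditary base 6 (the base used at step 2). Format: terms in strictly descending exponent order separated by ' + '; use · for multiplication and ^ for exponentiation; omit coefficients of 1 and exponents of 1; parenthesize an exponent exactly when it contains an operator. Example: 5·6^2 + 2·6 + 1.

base 4: 19 = 4^2 + 3; at 5: 5^2 + 3 = 28; next = 27
base 5: 27 = 5^2 + 2; at 6: 6^2 + 2 = 38; next = 37
base 6: 37 = 6^2 + 1; at 7: 7^2 + 1 = 50; next = 49

6^2 + 1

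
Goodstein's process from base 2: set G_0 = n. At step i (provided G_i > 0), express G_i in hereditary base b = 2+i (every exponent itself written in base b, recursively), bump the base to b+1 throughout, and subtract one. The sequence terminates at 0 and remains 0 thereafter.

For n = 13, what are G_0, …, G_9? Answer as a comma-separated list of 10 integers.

[0] 13 ≡ 2^(2 + 1) + 2^2 + 1 (base 2). Lift 3: 109. −1: 108.
[1] 108 ≡ 3^(3 + 1) + 3^3 (base 3). Lift 4: 1280. −1: 1279.
[2] 1279 ≡ 4^(4 + 1) + 3·4^3 + 3·4^2 + 3·4 + 3 (base 4). Lift 5: 16093. −1: 16092.
[3] 16092 ≡ 5^(5 + 1) + 3·5^3 + 3·5^2 + 3·5 + 2 (base 5). Lift 6: 280712. −1: 280711.
[4] 280711 ≡ 6^(6 + 1) + 3·6^3 + 3·6^2 + 3·6 + 1 (base 6). Lift 7: 5765999. −1: 5765998.
[5] 5765998 ≡ 7^(7 + 1) + 3·7^3 + 3·7^2 + 3·7 (base 7). Lift 8: 134219480. −1: 134219479.
[6] 134219479 ≡ 8^(8 + 1) + 3·8^3 + 3·8^2 + 2·8 + 7 (base 8). Lift 9: 3486786856. −1: 3486786855.
[7] 3486786855 ≡ 9^(9 + 1) + 3·9^3 + 3·9^2 + 2·9 + 6 (base 9). Lift 10: 100000003326. −1: 100000003325.
[8] 100000003325 ≡ 10^(10 + 1) + 3·10^3 + 3·10^2 + 2·10 + 5 (base 10). Lift 11: 3138428381104. −1: 3138428381103.

13, 108, 1279, 16092, 280711, 5765998, 134219479, 3486786855, 100000003325, 3138428381103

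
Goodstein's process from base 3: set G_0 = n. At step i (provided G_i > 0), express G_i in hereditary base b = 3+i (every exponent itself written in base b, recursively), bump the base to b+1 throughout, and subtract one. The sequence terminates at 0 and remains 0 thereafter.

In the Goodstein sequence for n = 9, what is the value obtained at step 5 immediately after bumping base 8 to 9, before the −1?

G_0 = 9. HB_3(9) = 3^2. Bump = 16. G_1 = 15.
G_1 = 15. HB_4(15) = 3·4 + 3. Bump = 18. G_2 = 17.
G_2 = 17. HB_5(17) = 3·5 + 2. Bump = 20. G_3 = 19.
G_3 = 19. HB_6(19) = 3·6 + 1. Bump = 22. G_4 = 21.
G_4 = 21. HB_7(21) = 3·7. Bump = 24. G_5 = 23.
G_5 = 23. HB_8(23) = 2·8 + 7. Bump = 25. G_6 = 24.

25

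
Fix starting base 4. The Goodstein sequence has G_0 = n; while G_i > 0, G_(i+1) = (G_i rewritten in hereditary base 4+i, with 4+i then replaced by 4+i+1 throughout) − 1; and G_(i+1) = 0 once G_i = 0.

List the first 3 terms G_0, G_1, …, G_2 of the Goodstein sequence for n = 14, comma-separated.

[0] 14 ≡ 3·4 + 2 (base 4). Lift 5: 17. −1: 16.
[1] 16 ≡ 3·5 + 1 (base 5). Lift 6: 19. −1: 18.

14, 16, 18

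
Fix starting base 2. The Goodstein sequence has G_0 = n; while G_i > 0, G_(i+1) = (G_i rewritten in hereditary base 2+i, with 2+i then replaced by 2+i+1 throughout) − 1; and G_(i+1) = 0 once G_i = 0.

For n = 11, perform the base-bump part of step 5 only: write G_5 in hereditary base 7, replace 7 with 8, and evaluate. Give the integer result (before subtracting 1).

11 —HB2→ 2^(2 + 1) + 2 + 1 —bump→ 3^(3 + 1) + 3 + 1 = 85 —(−1)→ 84
84 —HB3→ 3^(3 + 1) + 3 —bump→ 4^(4 + 1) + 4 = 1028 —(−1)→ 1027
1027 —HB4→ 4^(4 + 1) + 3 —bump→ 5^(5 + 1) + 3 = 15628 —(−1)→ 15627
15627 —HB5→ 5^(5 + 1) + 2 —bump→ 6^(6 + 1) + 2 = 279938 —(−1)→ 279937
279937 —HB6→ 6^(6 + 1) + 1 —bump→ 7^(7 + 1) + 1 = 5764802 —(−1)→ 5764801

134217728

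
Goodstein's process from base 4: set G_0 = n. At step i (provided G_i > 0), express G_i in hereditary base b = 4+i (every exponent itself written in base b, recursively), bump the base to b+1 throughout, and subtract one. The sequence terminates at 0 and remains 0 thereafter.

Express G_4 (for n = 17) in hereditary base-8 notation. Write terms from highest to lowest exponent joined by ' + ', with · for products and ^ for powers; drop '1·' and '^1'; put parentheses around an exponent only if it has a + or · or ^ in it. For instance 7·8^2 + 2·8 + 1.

5·8 + 3

(0) 17|_4 = 4^2 + 1 ↦ 5^2 + 1|_5 = 26 ⇒ 25
(1) 25|_5 = 5^2 ↦ 6^2|_6 = 36 ⇒ 35
(2) 35|_6 = 5·6 + 5 ↦ 5·7 + 5|_7 = 40 ⇒ 39
(3) 39|_7 = 5·7 + 4 ↦ 5·8 + 4|_8 = 44 ⇒ 43
(4) 43|_8 = 5·8 + 3 ↦ 5·9 + 3|_9 = 48 ⇒ 47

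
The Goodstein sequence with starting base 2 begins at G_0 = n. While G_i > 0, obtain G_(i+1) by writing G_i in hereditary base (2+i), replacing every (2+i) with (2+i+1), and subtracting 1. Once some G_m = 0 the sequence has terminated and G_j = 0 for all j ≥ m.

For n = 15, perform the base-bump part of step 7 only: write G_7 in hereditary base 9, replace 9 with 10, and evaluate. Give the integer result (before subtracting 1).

step 0: 15 = 2^(2 + 1) + 2^2 + 2 + 1; sub 3 for 2: 3^(3 + 1) + 3^3 + 3 + 1; = 112; G_1 = 112−1 = 111
step 1: 111 = 3^(3 + 1) + 3^3 + 3; sub 4 for 3: 4^(4 + 1) + 4^4 + 4; = 1284; G_2 = 1284−1 = 1283
step 2: 1283 = 4^(4 + 1) + 4^4 + 3; sub 5 for 4: 5^(5 + 1) + 5^5 + 3; = 18753; G_3 = 18753−1 = 18752
step 3: 18752 = 5^(5 + 1) + 5^5 + 2; sub 6 for 5: 6^(6 + 1) + 6^6 + 2; = 326594; G_4 = 326594−1 = 326593
step 4: 326593 = 6^(6 + 1) + 6^6 + 1; sub 7 for 6: 7^(7 + 1) + 7^7 + 1; = 6588345; G_5 = 6588345−1 = 6588344
step 5: 6588344 = 7^(7 + 1) + 7^7; sub 8 for 7: 8^(8 + 1) + 8^8; = 150994944; G_6 = 150994944−1 = 150994943
step 6: 150994943 = 8^(8 + 1) + 7·8^7 + 7·8^6 + 7·8^5 + 7·8^4 + 7·8^3 + 7·8^2 + 7·8 + 7; sub 9 for 8: 9^(9 + 1) + 7·9^7 + 7·9^6 + 7·9^5 + 7·9^4 + 7·9^3 + 7·9^2 + 7·9 + 7; = 3524450281; G_7 = 3524450281−1 = 3524450280

100077777776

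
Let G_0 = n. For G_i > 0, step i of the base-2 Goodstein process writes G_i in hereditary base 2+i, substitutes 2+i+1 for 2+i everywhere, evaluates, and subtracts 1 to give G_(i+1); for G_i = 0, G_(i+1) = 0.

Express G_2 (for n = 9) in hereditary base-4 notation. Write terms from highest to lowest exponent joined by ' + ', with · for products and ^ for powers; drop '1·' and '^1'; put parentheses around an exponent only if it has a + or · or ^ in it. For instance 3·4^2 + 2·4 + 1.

3·4^4 + 3·4^3 + 3·4^2 + 3·4 + 3

[0] 9 ≡ 2^(2 + 1) + 1 (base 2). Lift 3: 82. −1: 81.
[1] 81 ≡ 3^(3 + 1) (base 3). Lift 4: 1024. −1: 1023.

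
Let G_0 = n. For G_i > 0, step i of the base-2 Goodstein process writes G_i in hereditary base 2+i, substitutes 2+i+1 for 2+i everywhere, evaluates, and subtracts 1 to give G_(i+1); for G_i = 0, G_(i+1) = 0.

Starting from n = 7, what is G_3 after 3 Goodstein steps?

3127

[0] 7 ≡ 2^2 + 2 + 1 (base 2). Lift 3: 31. −1: 30.
[1] 30 ≡ 3^3 + 3 (base 3). Lift 4: 260. −1: 259.
[2] 259 ≡ 4^4 + 3 (base 4). Lift 5: 3128. −1: 3127.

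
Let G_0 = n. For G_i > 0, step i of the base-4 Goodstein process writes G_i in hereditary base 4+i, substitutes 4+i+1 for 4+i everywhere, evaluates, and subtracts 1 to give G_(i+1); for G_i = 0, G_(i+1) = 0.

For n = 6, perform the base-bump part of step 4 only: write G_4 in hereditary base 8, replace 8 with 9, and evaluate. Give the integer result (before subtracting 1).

6 —HB4→ 4 + 2 —bump→ 5 + 2 = 7 —(−1)→ 6
6 —HB5→ 5 + 1 —bump→ 6 + 1 = 7 —(−1)→ 6
6 —HB6→ 6 —bump→ 7 = 7 —(−1)→ 6
6 —HB7→ 6 —bump→ 6 = 6 —(−1)→ 5

5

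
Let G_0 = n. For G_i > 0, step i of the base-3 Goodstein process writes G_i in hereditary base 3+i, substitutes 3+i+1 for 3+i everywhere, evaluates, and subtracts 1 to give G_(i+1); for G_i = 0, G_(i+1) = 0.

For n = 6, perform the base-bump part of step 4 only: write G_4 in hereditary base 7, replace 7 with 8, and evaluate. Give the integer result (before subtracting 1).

8

6 —HB3→ 2·3 —bump→ 2·4 = 8 —(−1)→ 7
7 —HB4→ 4 + 3 —bump→ 5 + 3 = 8 —(−1)→ 7
7 —HB5→ 5 + 2 —bump→ 6 + 2 = 8 —(−1)→ 7
7 —HB6→ 6 + 1 —bump→ 7 + 1 = 8 —(−1)→ 7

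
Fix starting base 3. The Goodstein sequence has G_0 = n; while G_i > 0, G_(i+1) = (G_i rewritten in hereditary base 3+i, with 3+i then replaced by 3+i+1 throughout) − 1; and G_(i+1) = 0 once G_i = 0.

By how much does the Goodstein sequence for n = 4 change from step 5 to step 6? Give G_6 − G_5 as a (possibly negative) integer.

-1

G_0 = 4. HB_3(4) = 3 + 1. Bump = 5. G_1 = 4.
G_1 = 4. HB_4(4) = 4. Bump = 5. G_2 = 4.
G_2 = 4. HB_5(4) = 4. Bump = 4. G_3 = 3.
G_3 = 3. HB_6(3) = 3. Bump = 3. G_4 = 2.
G_4 = 2. HB_7(2) = 2. Bump = 2. G_5 = 1.
G_5 = 1. HB_8(1) = 1. Bump = 1. G_6 = 0.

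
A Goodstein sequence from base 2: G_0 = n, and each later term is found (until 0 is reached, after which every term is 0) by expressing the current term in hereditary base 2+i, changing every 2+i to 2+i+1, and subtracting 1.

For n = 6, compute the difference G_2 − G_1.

6 —HB2→ 2^2 + 2 —bump→ 3^3 + 3 = 30 —(−1)→ 29
29 —HB3→ 3^3 + 2 —bump→ 4^4 + 2 = 258 —(−1)→ 257

228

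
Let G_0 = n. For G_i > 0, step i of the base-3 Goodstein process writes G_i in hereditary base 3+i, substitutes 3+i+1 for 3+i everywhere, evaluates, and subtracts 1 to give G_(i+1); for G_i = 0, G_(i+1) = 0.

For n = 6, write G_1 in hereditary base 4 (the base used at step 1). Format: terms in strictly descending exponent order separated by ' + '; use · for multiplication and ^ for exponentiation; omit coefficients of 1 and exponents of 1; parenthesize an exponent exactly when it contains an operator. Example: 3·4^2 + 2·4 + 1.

[0] 6 ≡ 2·3 (base 3). Lift 4: 8. −1: 7.
[1] 7 ≡ 4 + 3 (base 4). Lift 5: 8. −1: 7.

4 + 3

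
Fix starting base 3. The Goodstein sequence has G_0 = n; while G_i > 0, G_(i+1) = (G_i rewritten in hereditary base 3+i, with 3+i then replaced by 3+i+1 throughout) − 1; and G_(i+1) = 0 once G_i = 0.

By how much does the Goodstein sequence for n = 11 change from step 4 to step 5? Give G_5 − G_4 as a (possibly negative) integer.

4

step 0: 11 = 3^2 + 2; sub 4 for 3: 4^2 + 2; = 18; G_1 = 18−1 = 17
step 1: 17 = 4^2 + 1; sub 5 for 4: 5^2 + 1; = 26; G_2 = 26−1 = 25
step 2: 25 = 5^2; sub 6 for 5: 6^2; = 36; G_3 = 36−1 = 35
step 3: 35 = 5·6 + 5; sub 7 for 6: 5·7 + 5; = 40; G_4 = 40−1 = 39
step 4: 39 = 5·7 + 4; sub 8 for 7: 5·8 + 4; = 44; G_5 = 44−1 = 43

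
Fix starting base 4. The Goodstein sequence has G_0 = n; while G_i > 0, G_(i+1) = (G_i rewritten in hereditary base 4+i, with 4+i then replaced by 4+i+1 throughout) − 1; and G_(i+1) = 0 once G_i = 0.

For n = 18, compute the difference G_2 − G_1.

[0] 18 ≡ 4^2 + 2 (base 4). Lift 5: 27. −1: 26.
[1] 26 ≡ 5^2 + 1 (base 5). Lift 6: 37. −1: 36.

10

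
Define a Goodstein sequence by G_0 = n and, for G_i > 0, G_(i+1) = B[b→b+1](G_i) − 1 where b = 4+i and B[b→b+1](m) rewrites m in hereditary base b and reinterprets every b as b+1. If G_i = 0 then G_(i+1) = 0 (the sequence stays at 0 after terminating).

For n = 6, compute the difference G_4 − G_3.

i=0: 6 = 4 + 2 (b=4); 4→5: 5 + 2 = 7; 7−1 = 6
i=1: 6 = 5 + 1 (b=5); 5→6: 6 + 1 = 7; 7−1 = 6
i=2: 6 = 6 (b=6); 6→7: 7 = 7; 7−1 = 6
i=3: 6 = 6 (b=7); 7→8: 6 = 6; 6−1 = 5

-1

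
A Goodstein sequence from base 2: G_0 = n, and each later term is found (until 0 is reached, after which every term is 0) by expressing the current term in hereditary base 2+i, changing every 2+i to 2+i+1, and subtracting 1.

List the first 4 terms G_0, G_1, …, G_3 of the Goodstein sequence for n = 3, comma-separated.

3, 3, 3, 2

[0] 3 ≡ 2 + 1 (base 2). Lift 3: 4. −1: 3.
[1] 3 ≡ 3 (base 3). Lift 4: 4. −1: 3.
[2] 3 ≡ 3 (base 4). Lift 5: 3. −1: 2.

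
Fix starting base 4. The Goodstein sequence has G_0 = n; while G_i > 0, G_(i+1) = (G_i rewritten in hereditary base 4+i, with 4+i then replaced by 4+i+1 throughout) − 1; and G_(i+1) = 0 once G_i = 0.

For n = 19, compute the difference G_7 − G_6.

6

G_0=19  [base 4] 4^2 + 3  →[4↦5]→  5^2 + 3 = 28  −1 ⇒ G_1=27
G_1=27  [base 5] 5^2 + 2  →[5↦6]→  6^2 + 2 = 38  −1 ⇒ G_2=37
G_2=37  [base 6] 6^2 + 1  →[6↦7]→  7^2 + 1 = 50  −1 ⇒ G_3=49
G_3=49  [base 7] 7^2  →[7↦8]→  8^2 = 64  −1 ⇒ G_4=63
G_4=63  [base 8] 7·8 + 7  →[8↦9]→  7·9 + 7 = 70  −1 ⇒ G_5=69
G_5=69  [base 9] 7·9 + 6  →[9↦10]→  7·10 + 6 = 76  −1 ⇒ G_6=75
G_6=75  [base 10] 7·10 + 5  →[10↦11]→  7·11 + 5 = 82  −1 ⇒ G_7=81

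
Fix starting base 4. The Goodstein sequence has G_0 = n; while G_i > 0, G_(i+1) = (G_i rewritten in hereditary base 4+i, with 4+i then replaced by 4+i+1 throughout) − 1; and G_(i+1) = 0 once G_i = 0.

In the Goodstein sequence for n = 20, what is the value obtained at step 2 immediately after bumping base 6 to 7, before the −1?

52

(0) 20|_4 = 4^2 + 4 ↦ 5^2 + 5|_5 = 30 ⇒ 29
(1) 29|_5 = 5^2 + 4 ↦ 6^2 + 4|_6 = 40 ⇒ 39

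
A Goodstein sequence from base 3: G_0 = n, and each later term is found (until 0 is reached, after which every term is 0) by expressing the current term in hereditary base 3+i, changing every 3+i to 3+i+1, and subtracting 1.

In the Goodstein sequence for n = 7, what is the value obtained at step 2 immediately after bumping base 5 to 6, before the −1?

G_0=7  [base 3] 2·3 + 1  →[3↦4]→  2·4 + 1 = 9  −1 ⇒ G_1=8
G_1=8  [base 4] 2·4  →[4↦5]→  2·5 = 10  −1 ⇒ G_2=9
G_2=9  [base 5] 5 + 4  →[5↦6]→  6 + 4 = 10  −1 ⇒ G_3=9

10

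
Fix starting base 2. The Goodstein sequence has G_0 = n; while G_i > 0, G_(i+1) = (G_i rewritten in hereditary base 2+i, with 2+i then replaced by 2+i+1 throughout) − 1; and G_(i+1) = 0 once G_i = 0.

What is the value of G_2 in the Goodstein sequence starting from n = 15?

1283

15 —HB2→ 2^(2 + 1) + 2^2 + 2 + 1 —bump→ 3^(3 + 1) + 3^3 + 3 + 1 = 112 —(−1)→ 111
111 —HB3→ 3^(3 + 1) + 3^3 + 3 —bump→ 4^(4 + 1) + 4^4 + 4 = 1284 —(−1)→ 1283
1283 —HB4→ 4^(4 + 1) + 4^4 + 3 —bump→ 5^(5 + 1) + 5^5 + 3 = 18753 —(−1)→ 18752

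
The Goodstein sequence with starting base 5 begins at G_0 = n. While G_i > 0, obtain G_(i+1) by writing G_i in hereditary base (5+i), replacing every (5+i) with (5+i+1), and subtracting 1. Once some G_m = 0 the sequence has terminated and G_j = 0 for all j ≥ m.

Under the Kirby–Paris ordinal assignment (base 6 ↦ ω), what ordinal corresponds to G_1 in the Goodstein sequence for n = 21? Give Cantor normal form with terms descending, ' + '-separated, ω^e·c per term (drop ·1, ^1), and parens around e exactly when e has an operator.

(0) 21|_5 = 4·5 + 1 ↦ 4·6 + 1|_6 = 25 ⇒ 24
(1) 24|_6 = 4·6 ↦ 4·7|_7 = 28 ⇒ 27

ω·4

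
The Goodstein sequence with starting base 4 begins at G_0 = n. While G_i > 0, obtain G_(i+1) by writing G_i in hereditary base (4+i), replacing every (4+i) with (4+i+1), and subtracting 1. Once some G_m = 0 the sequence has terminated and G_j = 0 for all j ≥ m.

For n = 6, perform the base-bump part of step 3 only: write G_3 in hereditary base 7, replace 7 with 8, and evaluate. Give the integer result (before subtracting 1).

(0) 6|_4 = 4 + 2 ↦ 5 + 2|_5 = 7 ⇒ 6
(1) 6|_5 = 5 + 1 ↦ 6 + 1|_6 = 7 ⇒ 6
(2) 6|_6 = 6 ↦ 7|_7 = 7 ⇒ 6

6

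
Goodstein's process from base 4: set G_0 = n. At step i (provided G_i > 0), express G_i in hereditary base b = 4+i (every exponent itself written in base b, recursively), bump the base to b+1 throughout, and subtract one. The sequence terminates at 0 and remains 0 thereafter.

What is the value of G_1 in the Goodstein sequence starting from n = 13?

step 0: 13 = 3·4 + 1; sub 5 for 4: 3·5 + 1; = 16; G_1 = 16−1 = 15
step 1: 15 = 3·5; sub 6 for 5: 3·6; = 18; G_2 = 18−1 = 17

15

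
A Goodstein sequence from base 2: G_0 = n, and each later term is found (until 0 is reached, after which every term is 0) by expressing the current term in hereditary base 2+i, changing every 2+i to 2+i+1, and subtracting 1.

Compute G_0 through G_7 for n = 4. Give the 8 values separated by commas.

4, 26, 41, 60, 83, 109, 139, 173

4 —HB2→ 2^2 —bump→ 3^3 = 27 —(−1)→ 26
26 —HB3→ 2·3^2 + 2·3 + 2 —bump→ 2·4^2 + 2·4 + 2 = 42 —(−1)→ 41
41 —HB4→ 2·4^2 + 2·4 + 1 —bump→ 2·5^2 + 2·5 + 1 = 61 —(−1)→ 60
60 —HB5→ 2·5^2 + 2·5 —bump→ 2·6^2 + 2·6 = 84 —(−1)→ 83
83 —HB6→ 2·6^2 + 6 + 5 —bump→ 2·7^2 + 7 + 5 = 110 —(−1)→ 109
109 —HB7→ 2·7^2 + 7 + 4 —bump→ 2·8^2 + 8 + 4 = 140 —(−1)→ 139
139 —HB8→ 2·8^2 + 8 + 3 —bump→ 2·9^2 + 9 + 3 = 174 —(−1)→ 173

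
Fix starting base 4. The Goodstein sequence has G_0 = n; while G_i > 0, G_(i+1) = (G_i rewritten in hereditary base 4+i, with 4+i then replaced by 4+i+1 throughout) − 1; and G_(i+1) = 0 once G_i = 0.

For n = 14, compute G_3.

base 4: 14 = 3·4 + 2; at 5: 3·5 + 2 = 17; next = 16
base 5: 16 = 3·5 + 1; at 6: 3·6 + 1 = 19; next = 18
base 6: 18 = 3·6; at 7: 3·7 = 21; next = 20

20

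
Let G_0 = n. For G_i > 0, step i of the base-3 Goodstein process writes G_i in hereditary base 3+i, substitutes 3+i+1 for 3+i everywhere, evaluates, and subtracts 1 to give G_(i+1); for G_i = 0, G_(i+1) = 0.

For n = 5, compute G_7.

G_0=5  [base 3] 3 + 2  →[3↦4]→  4 + 2 = 6  −1 ⇒ G_1=5
G_1=5  [base 4] 4 + 1  →[4↦5]→  5 + 1 = 6  −1 ⇒ G_2=5
G_2=5  [base 5] 5  →[5↦6]→  6 = 6  −1 ⇒ G_3=5
G_3=5  [base 6] 5  →[6↦7]→  5 = 5  −1 ⇒ G_4=4
G_4=4  [base 7] 4  →[7↦8]→  4 = 4  −1 ⇒ G_5=3
G_5=3  [base 8] 3  →[8↦9]→  3 = 3  −1 ⇒ G_6=2
G_6=2  [base 9] 2  →[9↦10]→  2 = 2  −1 ⇒ G_7=1

1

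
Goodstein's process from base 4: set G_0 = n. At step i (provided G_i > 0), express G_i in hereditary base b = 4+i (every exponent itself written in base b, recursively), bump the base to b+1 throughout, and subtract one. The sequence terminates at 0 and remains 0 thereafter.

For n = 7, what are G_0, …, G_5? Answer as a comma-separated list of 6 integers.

[0] 7 ≡ 4 + 3 (base 4). Lift 5: 8. −1: 7.
[1] 7 ≡ 5 + 2 (base 5). Lift 6: 8. −1: 7.
[2] 7 ≡ 6 + 1 (base 6). Lift 7: 8. −1: 7.
[3] 7 ≡ 7 (base 7). Lift 8: 8. −1: 7.
[4] 7 ≡ 7 (base 8). Lift 9: 7. −1: 6.

7, 7, 7, 7, 7, 6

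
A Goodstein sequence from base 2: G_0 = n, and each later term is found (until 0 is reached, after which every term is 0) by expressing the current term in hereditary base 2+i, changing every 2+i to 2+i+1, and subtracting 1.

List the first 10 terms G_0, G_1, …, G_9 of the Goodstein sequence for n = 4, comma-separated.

G_0 = 4. HB_2(4) = 2^2. Bump = 27. G_1 = 26.
G_1 = 26. HB_3(26) = 2·3^2 + 2·3 + 2. Bump = 42. G_2 = 41.
G_2 = 41. HB_4(41) = 2·4^2 + 2·4 + 1. Bump = 61. G_3 = 60.
G_3 = 60. HB_5(60) = 2·5^2 + 2·5. Bump = 84. G_4 = 83.
G_4 = 83. HB_6(83) = 2·6^2 + 6 + 5. Bump = 110. G_5 = 109.
G_5 = 109. HB_7(109) = 2·7^2 + 7 + 4. Bump = 140. G_6 = 139.
G_6 = 139. HB_8(139) = 2·8^2 + 8 + 3. Bump = 174. G_7 = 173.
G_7 = 173. HB_9(173) = 2·9^2 + 9 + 2. Bump = 212. G_8 = 211.
G_8 = 211. HB_10(211) = 2·10^2 + 10 + 1. Bump = 254. G_9 = 253.

4, 26, 41, 60, 83, 109, 139, 173, 211, 253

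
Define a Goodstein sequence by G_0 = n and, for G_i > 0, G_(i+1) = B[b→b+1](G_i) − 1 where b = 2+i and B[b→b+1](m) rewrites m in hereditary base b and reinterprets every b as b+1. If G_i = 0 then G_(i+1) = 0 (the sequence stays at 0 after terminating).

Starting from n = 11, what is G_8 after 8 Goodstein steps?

70077777775

[0] 11 ≡ 2^(2 + 1) + 2 + 1 (base 2). Lift 3: 85. −1: 84.
[1] 84 ≡ 3^(3 + 1) + 3 (base 3). Lift 4: 1028. −1: 1027.
[2] 1027 ≡ 4^(4 + 1) + 3 (base 4). Lift 5: 15628. −1: 15627.
[3] 15627 ≡ 5^(5 + 1) + 2 (base 5). Lift 6: 279938. −1: 279937.
[4] 279937 ≡ 6^(6 + 1) + 1 (base 6). Lift 7: 5764802. −1: 5764801.
[5] 5764801 ≡ 7^(7 + 1) (base 7). Lift 8: 134217728. −1: 134217727.
[6] 134217727 ≡ 7·8^8 + 7·8^7 + 7·8^6 + 7·8^5 + 7·8^4 + 7·8^3 + 7·8^2 + 7·8 + 7 (base 8). Lift 9: 2749609303. −1: 2749609302.
[7] 2749609302 ≡ 7·9^9 + 7·9^7 + 7·9^6 + 7·9^5 + 7·9^4 + 7·9^3 + 7·9^2 + 7·9 + 6 (base 9). Lift 10: 70077777776. −1: 70077777775.
[8] 70077777775 ≡ 7·10^10 + 7·10^7 + 7·10^6 + 7·10^5 + 7·10^4 + 7·10^3 + 7·10^2 + 7·10 + 5 (base 10). Lift 11: 1997331745491. −1: 1997331745490.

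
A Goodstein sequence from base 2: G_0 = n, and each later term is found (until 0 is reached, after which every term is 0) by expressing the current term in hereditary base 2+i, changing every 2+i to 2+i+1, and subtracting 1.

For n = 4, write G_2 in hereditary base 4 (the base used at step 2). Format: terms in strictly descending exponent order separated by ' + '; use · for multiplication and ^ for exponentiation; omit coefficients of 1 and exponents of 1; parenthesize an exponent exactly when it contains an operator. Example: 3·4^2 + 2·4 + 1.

step 0: 4 = 2^2; sub 3 for 2: 3^3; = 27; G_1 = 27−1 = 26
step 1: 26 = 2·3^2 + 2·3 + 2; sub 4 for 3: 2·4^2 + 2·4 + 2; = 42; G_2 = 42−1 = 41

2·4^2 + 2·4 + 1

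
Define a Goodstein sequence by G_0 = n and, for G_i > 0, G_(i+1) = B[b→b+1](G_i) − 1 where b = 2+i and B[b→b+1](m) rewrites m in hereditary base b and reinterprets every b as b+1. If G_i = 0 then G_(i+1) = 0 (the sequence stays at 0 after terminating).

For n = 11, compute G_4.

279937

G_0=11  [base 2] 2^(2 + 1) + 2 + 1  →[2↦3]→  3^(3 + 1) + 3 + 1 = 85  −1 ⇒ G_1=84
G_1=84  [base 3] 3^(3 + 1) + 3  →[3↦4]→  4^(4 + 1) + 4 = 1028  −1 ⇒ G_2=1027
G_2=1027  [base 4] 4^(4 + 1) + 3  →[4↦5]→  5^(5 + 1) + 3 = 15628  −1 ⇒ G_3=15627
G_3=15627  [base 5] 5^(5 + 1) + 2  →[5↦6]→  6^(6 + 1) + 2 = 279938  −1 ⇒ G_4=279937
G_4=279937  [base 6] 6^(6 + 1) + 1  →[6↦7]→  7^(7 + 1) + 1 = 5764802  −1 ⇒ G_5=5764801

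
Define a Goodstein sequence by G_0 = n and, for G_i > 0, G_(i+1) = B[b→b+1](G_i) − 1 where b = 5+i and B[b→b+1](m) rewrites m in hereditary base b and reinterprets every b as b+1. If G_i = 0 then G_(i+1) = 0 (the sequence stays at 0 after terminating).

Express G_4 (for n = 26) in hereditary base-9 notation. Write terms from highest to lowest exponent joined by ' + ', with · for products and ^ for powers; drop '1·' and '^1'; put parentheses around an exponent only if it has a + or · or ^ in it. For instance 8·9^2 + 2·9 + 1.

G_0=26  [base 5] 5^2 + 1  →[5↦6]→  6^2 + 1 = 37  −1 ⇒ G_1=36
G_1=36  [base 6] 6^2  →[6↦7]→  7^2 = 49  −1 ⇒ G_2=48
G_2=48  [base 7] 6·7 + 6  →[7↦8]→  6·8 + 6 = 54  −1 ⇒ G_3=53
G_3=53  [base 8] 6·8 + 5  →[8↦9]→  6·9 + 5 = 59  −1 ⇒ G_4=58
G_4=58  [base 9] 6·9 + 4  →[9↦10]→  6·10 + 4 = 64  −1 ⇒ G_5=63

6·9 + 4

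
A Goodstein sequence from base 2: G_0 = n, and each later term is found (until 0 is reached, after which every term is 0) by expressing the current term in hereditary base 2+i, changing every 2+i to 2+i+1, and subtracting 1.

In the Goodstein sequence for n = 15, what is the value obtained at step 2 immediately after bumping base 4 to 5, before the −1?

(0) 15|_2 = 2^(2 + 1) + 2^2 + 2 + 1 ↦ 3^(3 + 1) + 3^3 + 3 + 1|_3 = 112 ⇒ 111
(1) 111|_3 = 3^(3 + 1) + 3^3 + 3 ↦ 4^(4 + 1) + 4^4 + 4|_4 = 1284 ⇒ 1283
(2) 1283|_4 = 4^(4 + 1) + 4^4 + 3 ↦ 5^(5 + 1) + 5^5 + 3|_5 = 18753 ⇒ 18752

18753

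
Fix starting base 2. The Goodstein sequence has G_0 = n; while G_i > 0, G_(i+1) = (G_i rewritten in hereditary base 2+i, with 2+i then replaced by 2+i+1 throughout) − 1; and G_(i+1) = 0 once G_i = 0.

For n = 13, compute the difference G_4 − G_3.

13 —HB2→ 2^(2 + 1) + 2^2 + 1 —bump→ 3^(3 + 1) + 3^3 + 1 = 109 —(−1)→ 108
108 —HB3→ 3^(3 + 1) + 3^3 —bump→ 4^(4 + 1) + 4^4 = 1280 —(−1)→ 1279
1279 —HB4→ 4^(4 + 1) + 3·4^3 + 3·4^2 + 3·4 + 3 —bump→ 5^(5 + 1) + 3·5^3 + 3·5^2 + 3·5 + 3 = 16093 —(−1)→ 16092
16092 —HB5→ 5^(5 + 1) + 3·5^3 + 3·5^2 + 3·5 + 2 —bump→ 6^(6 + 1) + 3·6^3 + 3·6^2 + 3·6 + 2 = 280712 —(−1)→ 280711

264619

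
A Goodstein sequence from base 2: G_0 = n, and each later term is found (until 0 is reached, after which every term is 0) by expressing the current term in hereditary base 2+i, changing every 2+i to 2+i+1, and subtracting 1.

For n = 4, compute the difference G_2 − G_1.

i=0: 4 = 2^2 (b=2); 2→3: 3^3 = 27; 27−1 = 26
i=1: 26 = 2·3^2 + 2·3 + 2 (b=3); 3→4: 2·4^2 + 2·4 + 2 = 42; 42−1 = 41

15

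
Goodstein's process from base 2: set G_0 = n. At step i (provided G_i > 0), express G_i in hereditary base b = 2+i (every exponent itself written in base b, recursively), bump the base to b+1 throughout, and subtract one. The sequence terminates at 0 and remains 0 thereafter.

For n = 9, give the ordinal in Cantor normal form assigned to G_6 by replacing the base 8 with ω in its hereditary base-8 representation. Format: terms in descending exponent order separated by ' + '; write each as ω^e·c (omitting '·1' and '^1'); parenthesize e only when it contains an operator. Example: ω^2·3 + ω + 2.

ω^ω·3 + ω^3·3 + ω^2·3 + ω·2 + 7

G_0 = 9. HB_2(9) = 2^(2 + 1) + 1. Bump = 82. G_1 = 81.
G_1 = 81. HB_3(81) = 3^(3 + 1). Bump = 1024. G_2 = 1023.
G_2 = 1023. HB_4(1023) = 3·4^4 + 3·4^3 + 3·4^2 + 3·4 + 3. Bump = 9843. G_3 = 9842.
G_3 = 9842. HB_5(9842) = 3·5^5 + 3·5^3 + 3·5^2 + 3·5 + 2. Bump = 140744. G_4 = 140743.
G_4 = 140743. HB_6(140743) = 3·6^6 + 3·6^3 + 3·6^2 + 3·6 + 1. Bump = 2471827. G_5 = 2471826.
G_5 = 2471826. HB_7(2471826) = 3·7^7 + 3·7^3 + 3·7^2 + 3·7. Bump = 50333400. G_6 = 50333399.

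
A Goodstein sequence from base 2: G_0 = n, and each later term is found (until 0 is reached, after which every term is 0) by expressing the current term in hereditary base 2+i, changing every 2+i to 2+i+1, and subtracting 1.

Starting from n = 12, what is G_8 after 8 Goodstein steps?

100000000211

G_0 = 12. HB_2(12) = 2^(2 + 1) + 2^2. Bump = 108. G_1 = 107.
G_1 = 107. HB_3(107) = 3^(3 + 1) + 2·3^2 + 2·3 + 2. Bump = 1066. G_2 = 1065.
G_2 = 1065. HB_4(1065) = 4^(4 + 1) + 2·4^2 + 2·4 + 1. Bump = 15686. G_3 = 15685.
G_3 = 15685. HB_5(15685) = 5^(5 + 1) + 2·5^2 + 2·5. Bump = 280020. G_4 = 280019.
G_4 = 280019. HB_6(280019) = 6^(6 + 1) + 2·6^2 + 6 + 5. Bump = 5764911. G_5 = 5764910.
G_5 = 5764910. HB_7(5764910) = 7^(7 + 1) + 2·7^2 + 7 + 4. Bump = 134217868. G_6 = 134217867.
G_6 = 134217867. HB_8(134217867) = 8^(8 + 1) + 2·8^2 + 8 + 3. Bump = 3486784575. G_7 = 3486784574.
G_7 = 3486784574. HB_9(3486784574) = 9^(9 + 1) + 2·9^2 + 9 + 2. Bump = 100000000212. G_8 = 100000000211.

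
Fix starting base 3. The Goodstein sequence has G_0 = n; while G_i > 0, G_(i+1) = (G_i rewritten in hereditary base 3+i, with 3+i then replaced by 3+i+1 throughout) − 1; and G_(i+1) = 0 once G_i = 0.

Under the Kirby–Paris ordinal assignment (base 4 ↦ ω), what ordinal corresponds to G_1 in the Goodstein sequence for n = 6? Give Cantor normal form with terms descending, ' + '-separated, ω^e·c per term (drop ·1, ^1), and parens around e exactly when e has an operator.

ω + 3

G_0=6  [base 3] 2·3  →[3↦4]→  2·4 = 8  −1 ⇒ G_1=7
G_1=7  [base 4] 4 + 3  →[4↦5]→  5 + 3 = 8  −1 ⇒ G_2=7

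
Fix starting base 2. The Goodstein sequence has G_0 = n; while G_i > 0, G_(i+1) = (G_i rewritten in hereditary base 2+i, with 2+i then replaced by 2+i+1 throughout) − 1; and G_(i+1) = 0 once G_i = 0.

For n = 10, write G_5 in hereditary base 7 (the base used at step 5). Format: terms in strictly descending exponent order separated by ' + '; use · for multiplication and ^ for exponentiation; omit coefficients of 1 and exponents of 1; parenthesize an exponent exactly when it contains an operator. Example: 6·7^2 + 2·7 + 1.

(0) 10|_2 = 2^(2 + 1) + 2 ↦ 3^(3 + 1) + 3|_3 = 84 ⇒ 83
(1) 83|_3 = 3^(3 + 1) + 2 ↦ 4^(4 + 1) + 2|_4 = 1026 ⇒ 1025
(2) 1025|_4 = 4^(4 + 1) + 1 ↦ 5^(5 + 1) + 1|_5 = 15626 ⇒ 15625
(3) 15625|_5 = 5^(5 + 1) ↦ 6^(6 + 1)|_6 = 279936 ⇒ 279935
(4) 279935|_6 = 5·6^6 + 5·6^5 + 5·6^4 + 5·6^3 + 5·6^2 + 5·6 + 5 ↦ 5·7^7 + 5·7^5 + 5·7^4 + 5·7^3 + 5·7^2 + 5·7 + 5|_7 = 4215755 ⇒ 4215754
(5) 4215754|_7 = 5·7^7 + 5·7^5 + 5·7^4 + 5·7^3 + 5·7^2 + 5·7 + 4 ↦ 5·8^8 + 5·8^5 + 5·8^4 + 5·8^3 + 5·8^2 + 5·8 + 4|_8 = 84073324 ⇒ 84073323

5·7^7 + 5·7^5 + 5·7^4 + 5·7^3 + 5·7^2 + 5·7 + 4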